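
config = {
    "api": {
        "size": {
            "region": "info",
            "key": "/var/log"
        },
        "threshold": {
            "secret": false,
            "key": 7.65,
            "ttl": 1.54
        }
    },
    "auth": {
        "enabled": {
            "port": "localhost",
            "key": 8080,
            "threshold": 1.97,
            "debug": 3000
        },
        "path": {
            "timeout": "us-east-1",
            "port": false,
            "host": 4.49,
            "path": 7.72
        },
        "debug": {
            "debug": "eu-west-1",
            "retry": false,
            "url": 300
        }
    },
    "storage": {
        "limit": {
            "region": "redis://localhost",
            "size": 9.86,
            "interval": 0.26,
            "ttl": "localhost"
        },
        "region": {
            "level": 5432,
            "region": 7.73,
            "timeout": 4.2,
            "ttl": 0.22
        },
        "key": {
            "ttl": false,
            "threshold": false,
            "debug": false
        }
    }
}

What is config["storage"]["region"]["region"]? 7.73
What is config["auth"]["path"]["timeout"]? "us-east-1"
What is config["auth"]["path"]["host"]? 4.49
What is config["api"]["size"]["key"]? "/var/log"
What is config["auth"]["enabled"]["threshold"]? 1.97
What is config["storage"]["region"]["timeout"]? 4.2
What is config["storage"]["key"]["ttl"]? False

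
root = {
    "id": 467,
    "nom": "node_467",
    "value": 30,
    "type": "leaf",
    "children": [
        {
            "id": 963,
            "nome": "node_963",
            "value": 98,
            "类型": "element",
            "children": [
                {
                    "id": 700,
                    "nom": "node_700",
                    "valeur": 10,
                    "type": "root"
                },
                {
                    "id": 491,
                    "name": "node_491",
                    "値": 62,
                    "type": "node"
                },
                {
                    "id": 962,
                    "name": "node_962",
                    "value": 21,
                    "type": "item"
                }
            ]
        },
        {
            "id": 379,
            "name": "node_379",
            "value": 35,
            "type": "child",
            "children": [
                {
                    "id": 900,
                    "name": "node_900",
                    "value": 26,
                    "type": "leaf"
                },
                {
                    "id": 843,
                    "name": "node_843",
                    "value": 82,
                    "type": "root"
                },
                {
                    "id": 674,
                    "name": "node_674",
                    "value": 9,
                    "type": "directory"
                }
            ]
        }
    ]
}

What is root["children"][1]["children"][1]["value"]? 82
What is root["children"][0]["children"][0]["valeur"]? 10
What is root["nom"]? "node_467"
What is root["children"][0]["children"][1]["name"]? "node_491"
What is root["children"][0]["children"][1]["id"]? 491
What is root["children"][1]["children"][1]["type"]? "root"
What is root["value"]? 30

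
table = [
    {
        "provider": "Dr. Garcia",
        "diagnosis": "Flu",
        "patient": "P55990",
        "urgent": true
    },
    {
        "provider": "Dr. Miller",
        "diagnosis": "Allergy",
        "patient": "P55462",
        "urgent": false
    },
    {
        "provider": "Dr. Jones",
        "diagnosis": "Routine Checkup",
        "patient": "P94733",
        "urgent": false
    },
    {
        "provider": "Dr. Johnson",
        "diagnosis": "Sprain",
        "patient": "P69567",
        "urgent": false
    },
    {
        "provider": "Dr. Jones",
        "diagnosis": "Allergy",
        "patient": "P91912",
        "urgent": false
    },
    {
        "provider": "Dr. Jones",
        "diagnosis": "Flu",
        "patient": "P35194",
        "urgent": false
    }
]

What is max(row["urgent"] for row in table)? True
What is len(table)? 6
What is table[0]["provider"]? "Dr. Garcia"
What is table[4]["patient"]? "P91912"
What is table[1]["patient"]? "P55462"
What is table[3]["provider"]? "Dr. Johnson"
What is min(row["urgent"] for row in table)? False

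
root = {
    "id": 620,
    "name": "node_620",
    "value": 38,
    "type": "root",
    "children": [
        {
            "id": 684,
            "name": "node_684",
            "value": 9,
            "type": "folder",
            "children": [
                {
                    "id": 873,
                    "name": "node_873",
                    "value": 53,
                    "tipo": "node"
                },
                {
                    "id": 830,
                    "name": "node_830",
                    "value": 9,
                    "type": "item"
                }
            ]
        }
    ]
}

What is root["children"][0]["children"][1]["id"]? 830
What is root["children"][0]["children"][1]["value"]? 9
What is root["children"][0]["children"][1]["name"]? "node_830"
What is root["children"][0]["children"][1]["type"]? "item"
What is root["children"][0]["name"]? "node_684"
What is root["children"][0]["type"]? "folder"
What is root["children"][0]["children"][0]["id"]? 873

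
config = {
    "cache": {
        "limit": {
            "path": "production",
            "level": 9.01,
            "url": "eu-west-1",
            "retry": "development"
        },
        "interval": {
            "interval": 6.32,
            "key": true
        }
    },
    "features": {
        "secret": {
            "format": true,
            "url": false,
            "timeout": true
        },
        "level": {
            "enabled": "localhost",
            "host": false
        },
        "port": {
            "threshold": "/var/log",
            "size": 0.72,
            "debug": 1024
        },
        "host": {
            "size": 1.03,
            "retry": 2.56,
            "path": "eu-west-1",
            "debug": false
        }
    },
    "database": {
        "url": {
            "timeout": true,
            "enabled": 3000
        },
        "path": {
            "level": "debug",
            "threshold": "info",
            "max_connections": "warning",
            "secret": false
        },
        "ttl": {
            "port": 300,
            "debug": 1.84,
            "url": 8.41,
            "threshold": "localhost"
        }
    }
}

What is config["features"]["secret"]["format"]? True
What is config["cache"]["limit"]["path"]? "production"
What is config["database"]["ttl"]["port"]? 300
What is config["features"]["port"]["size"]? 0.72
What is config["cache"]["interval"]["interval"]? 6.32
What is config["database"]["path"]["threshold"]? "info"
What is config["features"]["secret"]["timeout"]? True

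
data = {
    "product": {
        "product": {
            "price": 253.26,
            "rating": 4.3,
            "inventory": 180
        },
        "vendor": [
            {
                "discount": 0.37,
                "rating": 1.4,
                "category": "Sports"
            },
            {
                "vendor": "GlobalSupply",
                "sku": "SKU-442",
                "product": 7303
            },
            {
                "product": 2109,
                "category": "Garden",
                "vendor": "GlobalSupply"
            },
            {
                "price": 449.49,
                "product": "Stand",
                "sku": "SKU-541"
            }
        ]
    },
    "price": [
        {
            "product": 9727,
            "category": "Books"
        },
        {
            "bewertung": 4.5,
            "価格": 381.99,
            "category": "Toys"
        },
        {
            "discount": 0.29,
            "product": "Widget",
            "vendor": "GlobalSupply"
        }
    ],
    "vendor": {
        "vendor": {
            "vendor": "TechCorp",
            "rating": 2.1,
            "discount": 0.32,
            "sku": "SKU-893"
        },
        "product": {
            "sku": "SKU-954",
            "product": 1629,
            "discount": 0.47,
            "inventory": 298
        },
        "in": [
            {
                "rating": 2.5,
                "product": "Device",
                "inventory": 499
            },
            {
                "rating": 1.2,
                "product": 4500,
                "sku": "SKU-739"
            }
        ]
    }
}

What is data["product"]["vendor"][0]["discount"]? 0.37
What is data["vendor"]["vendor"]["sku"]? "SKU-893"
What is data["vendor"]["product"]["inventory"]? 298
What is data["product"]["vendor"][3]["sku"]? "SKU-541"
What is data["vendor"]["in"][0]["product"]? "Device"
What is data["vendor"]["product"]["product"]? 1629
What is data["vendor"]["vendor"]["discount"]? 0.32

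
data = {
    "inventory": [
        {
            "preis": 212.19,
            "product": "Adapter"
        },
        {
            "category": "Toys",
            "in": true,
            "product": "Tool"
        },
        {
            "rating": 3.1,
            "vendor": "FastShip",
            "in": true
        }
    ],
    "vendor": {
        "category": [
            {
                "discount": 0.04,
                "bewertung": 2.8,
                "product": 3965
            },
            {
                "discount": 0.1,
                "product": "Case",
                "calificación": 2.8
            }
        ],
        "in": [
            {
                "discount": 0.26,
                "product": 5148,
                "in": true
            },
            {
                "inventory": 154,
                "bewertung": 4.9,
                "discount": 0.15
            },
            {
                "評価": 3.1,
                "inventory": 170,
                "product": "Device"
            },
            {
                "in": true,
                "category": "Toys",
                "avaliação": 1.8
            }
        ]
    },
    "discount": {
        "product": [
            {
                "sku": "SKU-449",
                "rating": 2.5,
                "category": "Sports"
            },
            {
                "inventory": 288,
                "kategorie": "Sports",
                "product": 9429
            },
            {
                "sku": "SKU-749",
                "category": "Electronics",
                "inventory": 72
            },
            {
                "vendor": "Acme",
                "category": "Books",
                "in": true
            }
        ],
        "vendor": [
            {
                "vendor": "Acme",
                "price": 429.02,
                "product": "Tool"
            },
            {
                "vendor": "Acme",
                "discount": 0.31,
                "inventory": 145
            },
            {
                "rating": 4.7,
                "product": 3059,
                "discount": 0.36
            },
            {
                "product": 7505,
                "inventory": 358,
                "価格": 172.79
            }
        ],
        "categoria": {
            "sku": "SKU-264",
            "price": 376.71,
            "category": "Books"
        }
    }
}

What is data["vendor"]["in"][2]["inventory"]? 170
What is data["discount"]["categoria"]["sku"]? "SKU-264"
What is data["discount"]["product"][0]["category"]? "Sports"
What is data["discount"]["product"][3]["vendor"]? "Acme"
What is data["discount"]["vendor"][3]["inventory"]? 358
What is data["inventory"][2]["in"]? True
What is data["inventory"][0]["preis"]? 212.19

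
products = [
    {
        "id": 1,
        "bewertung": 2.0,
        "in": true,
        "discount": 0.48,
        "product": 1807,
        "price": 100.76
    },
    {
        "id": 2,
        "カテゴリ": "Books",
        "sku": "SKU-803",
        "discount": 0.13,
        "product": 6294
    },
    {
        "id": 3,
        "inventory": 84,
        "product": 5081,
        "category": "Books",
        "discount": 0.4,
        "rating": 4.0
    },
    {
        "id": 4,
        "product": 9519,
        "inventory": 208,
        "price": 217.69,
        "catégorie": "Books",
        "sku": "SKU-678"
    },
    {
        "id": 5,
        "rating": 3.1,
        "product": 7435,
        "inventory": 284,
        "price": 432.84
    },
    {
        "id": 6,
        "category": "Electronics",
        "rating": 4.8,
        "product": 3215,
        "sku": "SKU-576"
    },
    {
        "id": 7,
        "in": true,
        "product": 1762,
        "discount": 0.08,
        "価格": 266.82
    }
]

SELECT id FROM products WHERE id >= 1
[1, 2, 3, 4, 5, 6, 7]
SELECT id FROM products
[1, 2, 3, 4, 5, 6, 7]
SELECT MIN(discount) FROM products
0.08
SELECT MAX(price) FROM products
432.84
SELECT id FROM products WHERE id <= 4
[1, 2, 3, 4]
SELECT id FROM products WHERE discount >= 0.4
[1, 3]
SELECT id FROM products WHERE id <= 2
[1, 2]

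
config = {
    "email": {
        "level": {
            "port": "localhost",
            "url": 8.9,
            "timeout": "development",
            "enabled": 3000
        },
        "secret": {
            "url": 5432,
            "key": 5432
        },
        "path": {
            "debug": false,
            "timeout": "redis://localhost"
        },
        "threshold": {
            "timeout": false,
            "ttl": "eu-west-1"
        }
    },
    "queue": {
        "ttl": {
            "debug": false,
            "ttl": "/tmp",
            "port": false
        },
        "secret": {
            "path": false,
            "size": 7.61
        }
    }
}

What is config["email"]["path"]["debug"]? False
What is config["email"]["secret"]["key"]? 5432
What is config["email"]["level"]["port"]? "localhost"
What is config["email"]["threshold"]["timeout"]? False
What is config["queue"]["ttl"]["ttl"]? "/tmp"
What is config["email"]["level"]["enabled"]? 3000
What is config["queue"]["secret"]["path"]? False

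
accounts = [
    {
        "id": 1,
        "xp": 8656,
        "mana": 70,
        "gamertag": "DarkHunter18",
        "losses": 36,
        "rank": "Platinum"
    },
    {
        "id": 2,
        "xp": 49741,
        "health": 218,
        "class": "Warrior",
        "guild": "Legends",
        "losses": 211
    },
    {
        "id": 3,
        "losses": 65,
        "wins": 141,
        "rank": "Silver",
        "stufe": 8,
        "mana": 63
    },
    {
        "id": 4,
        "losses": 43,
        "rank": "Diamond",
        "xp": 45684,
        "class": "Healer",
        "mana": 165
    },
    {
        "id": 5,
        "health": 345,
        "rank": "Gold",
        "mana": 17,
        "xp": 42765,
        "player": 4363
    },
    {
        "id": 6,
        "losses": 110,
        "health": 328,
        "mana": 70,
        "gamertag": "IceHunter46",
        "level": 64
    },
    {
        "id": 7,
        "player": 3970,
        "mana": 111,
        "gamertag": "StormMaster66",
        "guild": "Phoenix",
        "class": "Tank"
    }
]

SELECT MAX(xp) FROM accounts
49741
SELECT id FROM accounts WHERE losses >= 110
[2, 6]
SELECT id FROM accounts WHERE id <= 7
[1, 2, 3, 4, 5, 6, 7]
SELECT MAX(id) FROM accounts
7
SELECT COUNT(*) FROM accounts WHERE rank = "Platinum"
1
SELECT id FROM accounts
[1, 2, 3, 4, 5, 6, 7]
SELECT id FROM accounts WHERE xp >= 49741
[2]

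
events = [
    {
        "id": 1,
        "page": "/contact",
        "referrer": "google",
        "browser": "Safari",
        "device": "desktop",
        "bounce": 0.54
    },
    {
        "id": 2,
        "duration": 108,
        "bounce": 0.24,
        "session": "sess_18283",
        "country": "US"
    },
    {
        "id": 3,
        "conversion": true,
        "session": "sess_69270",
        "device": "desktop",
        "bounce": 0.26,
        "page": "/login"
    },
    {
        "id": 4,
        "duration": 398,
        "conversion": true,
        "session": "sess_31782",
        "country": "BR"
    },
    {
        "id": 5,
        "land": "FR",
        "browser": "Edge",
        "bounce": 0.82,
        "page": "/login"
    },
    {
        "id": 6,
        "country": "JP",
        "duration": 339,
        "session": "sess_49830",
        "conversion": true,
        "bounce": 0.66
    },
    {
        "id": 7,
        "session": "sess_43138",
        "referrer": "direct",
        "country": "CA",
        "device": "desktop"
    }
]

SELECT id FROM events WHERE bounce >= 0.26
[1, 3, 5, 6]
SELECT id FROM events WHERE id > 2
[3, 4, 5, 6, 7]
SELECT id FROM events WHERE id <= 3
[1, 2, 3]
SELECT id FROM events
[1, 2, 3, 4, 5, 6, 7]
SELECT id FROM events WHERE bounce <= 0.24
[2]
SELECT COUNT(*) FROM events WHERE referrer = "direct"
1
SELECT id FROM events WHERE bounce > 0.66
[5]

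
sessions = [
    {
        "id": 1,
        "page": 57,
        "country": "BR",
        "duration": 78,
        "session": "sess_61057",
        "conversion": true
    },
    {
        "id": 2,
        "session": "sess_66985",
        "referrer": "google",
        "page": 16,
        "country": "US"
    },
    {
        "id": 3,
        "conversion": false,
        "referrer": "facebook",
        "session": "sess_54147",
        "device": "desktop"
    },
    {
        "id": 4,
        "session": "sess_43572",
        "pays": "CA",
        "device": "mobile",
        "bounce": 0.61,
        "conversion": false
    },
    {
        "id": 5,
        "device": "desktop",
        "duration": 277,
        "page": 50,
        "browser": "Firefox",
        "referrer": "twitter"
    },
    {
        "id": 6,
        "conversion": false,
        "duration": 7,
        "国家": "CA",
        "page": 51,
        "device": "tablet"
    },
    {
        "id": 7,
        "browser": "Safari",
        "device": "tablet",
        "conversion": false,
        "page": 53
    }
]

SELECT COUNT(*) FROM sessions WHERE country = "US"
1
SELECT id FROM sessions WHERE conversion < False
[]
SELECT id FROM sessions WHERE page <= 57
[1, 2, 5, 6, 7]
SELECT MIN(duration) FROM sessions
7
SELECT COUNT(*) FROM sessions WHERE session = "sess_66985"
1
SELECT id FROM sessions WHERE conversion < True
[3, 4, 6, 7]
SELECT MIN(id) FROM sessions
1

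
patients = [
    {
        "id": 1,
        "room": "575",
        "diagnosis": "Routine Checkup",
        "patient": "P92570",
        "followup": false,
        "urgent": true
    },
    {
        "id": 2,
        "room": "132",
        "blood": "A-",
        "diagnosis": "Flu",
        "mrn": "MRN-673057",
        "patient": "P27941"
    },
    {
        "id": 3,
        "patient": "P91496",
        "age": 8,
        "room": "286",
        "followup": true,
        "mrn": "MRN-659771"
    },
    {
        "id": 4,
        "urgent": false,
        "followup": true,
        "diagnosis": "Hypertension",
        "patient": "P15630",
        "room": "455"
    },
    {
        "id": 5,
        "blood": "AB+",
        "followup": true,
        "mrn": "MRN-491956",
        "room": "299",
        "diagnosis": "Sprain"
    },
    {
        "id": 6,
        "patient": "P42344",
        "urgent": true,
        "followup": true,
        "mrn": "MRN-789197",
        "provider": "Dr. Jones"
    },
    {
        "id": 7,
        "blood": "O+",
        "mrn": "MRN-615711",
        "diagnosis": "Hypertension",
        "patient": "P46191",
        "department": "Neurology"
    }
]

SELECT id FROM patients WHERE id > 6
[7]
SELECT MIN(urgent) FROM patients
False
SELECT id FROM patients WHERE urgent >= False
[1, 4, 6]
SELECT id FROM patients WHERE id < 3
[1, 2]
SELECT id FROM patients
[1, 2, 3, 4, 5, 6, 7]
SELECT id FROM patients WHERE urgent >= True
[1, 6]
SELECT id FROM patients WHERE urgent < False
[]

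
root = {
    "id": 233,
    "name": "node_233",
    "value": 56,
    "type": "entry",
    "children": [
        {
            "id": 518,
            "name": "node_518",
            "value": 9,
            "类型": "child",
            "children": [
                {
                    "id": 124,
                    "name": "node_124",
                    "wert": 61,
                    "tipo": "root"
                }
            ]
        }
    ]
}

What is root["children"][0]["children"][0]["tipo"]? "root"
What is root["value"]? 56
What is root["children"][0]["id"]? 518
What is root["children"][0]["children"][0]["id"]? 124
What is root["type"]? "entry"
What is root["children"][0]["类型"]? "child"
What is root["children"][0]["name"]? "node_518"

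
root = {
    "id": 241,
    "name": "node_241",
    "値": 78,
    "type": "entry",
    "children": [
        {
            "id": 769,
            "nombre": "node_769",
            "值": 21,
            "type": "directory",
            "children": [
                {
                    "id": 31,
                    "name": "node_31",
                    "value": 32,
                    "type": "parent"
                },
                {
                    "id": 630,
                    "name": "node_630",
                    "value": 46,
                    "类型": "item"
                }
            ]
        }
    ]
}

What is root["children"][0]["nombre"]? "node_769"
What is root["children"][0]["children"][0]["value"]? 32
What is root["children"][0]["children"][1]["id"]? 630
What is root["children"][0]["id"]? 769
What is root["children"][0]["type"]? "directory"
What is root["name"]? "node_241"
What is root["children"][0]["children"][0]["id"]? 31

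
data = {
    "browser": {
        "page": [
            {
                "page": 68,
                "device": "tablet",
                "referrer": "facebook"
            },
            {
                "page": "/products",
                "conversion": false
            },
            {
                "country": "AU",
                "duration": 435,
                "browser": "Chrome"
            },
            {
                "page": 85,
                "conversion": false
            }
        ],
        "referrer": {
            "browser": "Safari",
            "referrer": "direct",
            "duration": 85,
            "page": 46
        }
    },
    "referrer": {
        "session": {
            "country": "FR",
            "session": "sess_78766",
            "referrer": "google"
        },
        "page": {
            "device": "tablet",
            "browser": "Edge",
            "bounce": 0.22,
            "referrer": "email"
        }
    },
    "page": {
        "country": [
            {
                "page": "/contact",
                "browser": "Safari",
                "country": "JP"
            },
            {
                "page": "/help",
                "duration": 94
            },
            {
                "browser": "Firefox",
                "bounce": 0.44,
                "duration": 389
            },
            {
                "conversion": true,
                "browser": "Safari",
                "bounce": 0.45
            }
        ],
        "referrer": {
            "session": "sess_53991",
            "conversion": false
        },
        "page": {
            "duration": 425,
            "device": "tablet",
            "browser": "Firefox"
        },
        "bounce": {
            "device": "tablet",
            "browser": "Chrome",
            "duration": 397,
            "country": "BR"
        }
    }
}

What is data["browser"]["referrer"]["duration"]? 85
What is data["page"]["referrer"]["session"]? "sess_53991"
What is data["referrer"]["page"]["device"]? "tablet"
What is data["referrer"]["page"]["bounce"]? 0.22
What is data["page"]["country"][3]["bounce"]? 0.45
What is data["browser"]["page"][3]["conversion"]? False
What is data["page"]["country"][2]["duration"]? 389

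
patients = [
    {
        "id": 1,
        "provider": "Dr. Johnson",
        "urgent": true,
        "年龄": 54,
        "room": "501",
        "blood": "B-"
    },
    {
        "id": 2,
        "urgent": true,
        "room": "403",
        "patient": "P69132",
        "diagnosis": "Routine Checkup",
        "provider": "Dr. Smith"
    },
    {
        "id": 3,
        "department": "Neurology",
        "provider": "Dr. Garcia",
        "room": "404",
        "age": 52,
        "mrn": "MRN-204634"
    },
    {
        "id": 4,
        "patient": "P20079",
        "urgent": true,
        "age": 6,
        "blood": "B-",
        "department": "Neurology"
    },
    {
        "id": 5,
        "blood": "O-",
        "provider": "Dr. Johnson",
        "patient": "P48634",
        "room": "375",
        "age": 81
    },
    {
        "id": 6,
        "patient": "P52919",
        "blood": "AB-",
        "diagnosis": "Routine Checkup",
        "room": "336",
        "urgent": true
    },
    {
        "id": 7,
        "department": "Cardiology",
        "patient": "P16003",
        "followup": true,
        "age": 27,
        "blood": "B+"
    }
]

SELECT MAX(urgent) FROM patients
True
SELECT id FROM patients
[1, 2, 3, 4, 5, 6, 7]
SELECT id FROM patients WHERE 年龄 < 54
[]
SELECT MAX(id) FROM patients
7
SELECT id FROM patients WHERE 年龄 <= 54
[1]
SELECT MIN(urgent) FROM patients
True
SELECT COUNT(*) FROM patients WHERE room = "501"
1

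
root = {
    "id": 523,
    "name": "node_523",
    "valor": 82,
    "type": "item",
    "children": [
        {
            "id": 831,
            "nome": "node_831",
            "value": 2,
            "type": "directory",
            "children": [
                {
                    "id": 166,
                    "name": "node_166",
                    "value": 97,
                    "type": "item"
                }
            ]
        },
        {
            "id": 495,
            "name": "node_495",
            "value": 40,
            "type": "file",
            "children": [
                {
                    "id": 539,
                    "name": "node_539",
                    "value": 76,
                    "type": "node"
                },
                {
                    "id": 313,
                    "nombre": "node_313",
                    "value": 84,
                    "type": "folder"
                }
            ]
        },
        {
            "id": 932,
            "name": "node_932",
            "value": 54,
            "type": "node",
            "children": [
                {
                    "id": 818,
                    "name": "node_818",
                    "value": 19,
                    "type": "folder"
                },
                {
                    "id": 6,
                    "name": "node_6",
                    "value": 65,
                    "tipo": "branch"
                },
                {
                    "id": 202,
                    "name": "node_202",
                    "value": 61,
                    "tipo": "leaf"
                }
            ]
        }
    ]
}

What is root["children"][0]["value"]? 2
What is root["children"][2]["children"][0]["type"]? "folder"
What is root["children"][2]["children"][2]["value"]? 61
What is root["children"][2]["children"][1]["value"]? 65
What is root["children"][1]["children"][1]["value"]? 84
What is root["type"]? "item"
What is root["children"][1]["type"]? "file"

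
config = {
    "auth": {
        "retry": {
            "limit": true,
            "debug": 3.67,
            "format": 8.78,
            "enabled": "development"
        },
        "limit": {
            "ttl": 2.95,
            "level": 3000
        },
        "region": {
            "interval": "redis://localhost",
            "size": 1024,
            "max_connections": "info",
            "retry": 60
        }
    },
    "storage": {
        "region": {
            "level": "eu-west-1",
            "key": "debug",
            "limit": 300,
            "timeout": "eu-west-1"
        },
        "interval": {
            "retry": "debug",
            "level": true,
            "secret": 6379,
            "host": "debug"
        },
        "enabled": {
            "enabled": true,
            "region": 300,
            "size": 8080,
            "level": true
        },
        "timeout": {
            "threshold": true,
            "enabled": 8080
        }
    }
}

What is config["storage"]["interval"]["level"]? True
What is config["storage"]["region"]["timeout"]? "eu-west-1"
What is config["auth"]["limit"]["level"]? 3000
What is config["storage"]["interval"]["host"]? "debug"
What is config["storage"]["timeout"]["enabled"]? 8080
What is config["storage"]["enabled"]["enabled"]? True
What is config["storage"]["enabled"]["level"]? True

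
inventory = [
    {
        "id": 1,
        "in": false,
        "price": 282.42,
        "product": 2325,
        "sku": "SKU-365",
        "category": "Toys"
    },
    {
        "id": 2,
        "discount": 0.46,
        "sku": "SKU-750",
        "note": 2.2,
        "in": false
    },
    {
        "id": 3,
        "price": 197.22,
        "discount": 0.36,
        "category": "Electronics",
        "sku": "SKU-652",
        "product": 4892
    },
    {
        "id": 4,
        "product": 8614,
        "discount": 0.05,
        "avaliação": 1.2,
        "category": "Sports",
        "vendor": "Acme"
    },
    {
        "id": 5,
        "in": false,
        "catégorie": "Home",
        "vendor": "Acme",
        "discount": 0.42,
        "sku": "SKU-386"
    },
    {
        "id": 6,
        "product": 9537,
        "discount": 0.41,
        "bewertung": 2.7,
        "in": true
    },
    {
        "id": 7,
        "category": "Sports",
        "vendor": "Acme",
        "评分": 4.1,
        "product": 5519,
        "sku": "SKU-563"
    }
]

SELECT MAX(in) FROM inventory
True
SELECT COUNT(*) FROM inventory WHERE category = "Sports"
2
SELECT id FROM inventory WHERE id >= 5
[5, 6, 7]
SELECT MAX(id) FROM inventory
7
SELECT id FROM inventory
[1, 2, 3, 4, 5, 6, 7]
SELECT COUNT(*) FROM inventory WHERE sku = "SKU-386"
1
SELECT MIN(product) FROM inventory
2325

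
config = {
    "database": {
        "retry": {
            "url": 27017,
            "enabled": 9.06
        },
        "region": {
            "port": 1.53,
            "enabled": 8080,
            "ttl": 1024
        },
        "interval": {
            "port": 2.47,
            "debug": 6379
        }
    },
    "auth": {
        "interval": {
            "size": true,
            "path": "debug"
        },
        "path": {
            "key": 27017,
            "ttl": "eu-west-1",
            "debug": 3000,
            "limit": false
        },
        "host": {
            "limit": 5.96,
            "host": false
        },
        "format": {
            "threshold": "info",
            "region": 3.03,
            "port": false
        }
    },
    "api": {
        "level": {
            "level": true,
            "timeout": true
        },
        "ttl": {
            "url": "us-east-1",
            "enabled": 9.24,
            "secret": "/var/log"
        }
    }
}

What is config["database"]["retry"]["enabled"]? 9.06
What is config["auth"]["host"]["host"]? False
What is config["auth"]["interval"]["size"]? True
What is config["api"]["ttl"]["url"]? "us-east-1"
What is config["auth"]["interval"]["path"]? "debug"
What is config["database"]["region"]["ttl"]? 1024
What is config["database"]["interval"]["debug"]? 6379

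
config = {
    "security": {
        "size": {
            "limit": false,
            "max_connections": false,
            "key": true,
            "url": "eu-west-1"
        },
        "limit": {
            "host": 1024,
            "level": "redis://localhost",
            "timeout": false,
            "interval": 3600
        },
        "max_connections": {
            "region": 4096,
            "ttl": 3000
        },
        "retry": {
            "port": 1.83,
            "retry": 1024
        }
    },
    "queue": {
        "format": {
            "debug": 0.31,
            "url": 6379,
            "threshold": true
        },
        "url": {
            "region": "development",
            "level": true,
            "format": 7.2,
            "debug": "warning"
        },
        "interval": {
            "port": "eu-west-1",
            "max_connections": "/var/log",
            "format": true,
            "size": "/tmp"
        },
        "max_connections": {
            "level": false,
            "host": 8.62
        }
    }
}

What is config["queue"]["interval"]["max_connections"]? "/var/log"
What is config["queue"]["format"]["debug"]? 0.31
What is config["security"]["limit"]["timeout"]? False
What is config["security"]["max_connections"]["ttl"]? 3000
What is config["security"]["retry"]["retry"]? 1024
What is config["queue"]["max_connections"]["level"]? False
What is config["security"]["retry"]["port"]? 1.83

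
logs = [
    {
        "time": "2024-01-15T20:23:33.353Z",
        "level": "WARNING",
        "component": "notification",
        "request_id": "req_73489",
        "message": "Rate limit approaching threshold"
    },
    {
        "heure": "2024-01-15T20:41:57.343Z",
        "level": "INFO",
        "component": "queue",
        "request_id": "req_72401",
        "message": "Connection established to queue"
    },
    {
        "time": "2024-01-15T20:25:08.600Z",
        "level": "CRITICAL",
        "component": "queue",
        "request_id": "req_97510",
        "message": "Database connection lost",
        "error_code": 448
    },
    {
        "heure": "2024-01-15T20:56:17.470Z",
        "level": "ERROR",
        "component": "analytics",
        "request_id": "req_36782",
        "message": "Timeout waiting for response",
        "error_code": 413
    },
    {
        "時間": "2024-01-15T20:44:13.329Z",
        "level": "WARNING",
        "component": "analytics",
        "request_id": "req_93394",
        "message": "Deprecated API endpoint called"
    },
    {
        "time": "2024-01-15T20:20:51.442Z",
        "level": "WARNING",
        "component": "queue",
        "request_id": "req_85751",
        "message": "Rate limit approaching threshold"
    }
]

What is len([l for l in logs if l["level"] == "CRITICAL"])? 1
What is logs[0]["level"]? "WARNING"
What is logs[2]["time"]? "2024-01-15T20:25:08.600Z"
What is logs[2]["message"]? "Database connection lost"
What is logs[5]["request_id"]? "req_85751"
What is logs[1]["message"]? "Connection established to queue"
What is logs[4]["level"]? "WARNING"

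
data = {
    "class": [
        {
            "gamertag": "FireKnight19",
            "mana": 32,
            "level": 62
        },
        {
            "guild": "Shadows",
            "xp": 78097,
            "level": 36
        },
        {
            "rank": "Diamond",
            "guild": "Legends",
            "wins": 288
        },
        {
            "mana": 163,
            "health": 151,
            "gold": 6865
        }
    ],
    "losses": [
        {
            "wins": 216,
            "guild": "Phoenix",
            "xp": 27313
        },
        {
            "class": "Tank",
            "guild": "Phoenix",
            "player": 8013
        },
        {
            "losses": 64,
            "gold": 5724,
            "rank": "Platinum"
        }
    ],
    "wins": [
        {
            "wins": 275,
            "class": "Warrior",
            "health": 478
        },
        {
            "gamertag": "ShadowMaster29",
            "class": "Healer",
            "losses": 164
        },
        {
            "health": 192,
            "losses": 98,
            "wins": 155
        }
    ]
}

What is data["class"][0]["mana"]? 32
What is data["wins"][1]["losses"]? 164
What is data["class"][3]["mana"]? 163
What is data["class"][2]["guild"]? "Legends"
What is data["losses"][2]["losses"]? 64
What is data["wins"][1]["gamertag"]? "ShadowMaster29"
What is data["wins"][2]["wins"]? 155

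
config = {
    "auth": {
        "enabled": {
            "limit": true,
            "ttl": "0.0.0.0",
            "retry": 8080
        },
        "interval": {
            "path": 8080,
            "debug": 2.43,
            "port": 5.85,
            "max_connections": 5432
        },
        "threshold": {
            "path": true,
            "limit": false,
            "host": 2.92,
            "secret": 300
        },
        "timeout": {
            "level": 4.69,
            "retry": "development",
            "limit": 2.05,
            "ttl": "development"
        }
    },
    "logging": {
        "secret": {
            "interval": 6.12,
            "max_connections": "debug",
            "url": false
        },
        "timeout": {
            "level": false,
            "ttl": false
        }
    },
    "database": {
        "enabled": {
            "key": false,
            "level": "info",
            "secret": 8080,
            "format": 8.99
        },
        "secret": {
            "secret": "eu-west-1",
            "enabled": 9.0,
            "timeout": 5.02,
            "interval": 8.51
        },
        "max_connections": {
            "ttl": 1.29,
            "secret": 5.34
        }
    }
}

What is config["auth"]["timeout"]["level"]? 4.69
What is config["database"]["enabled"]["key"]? False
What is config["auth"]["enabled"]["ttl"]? "0.0.0.0"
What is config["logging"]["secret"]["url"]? False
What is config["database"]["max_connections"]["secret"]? 5.34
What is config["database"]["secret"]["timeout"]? 5.02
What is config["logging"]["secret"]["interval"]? 6.12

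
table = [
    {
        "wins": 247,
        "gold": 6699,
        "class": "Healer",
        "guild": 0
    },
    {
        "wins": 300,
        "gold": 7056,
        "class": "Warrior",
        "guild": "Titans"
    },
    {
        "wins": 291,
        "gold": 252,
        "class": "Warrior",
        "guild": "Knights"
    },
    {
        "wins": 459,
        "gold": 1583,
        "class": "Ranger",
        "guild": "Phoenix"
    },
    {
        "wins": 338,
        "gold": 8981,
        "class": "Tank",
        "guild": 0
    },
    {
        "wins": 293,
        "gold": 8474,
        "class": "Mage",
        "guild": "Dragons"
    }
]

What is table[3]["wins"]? 459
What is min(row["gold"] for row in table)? 252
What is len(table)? 6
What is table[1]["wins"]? 300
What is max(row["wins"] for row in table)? 459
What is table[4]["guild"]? 0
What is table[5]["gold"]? 8474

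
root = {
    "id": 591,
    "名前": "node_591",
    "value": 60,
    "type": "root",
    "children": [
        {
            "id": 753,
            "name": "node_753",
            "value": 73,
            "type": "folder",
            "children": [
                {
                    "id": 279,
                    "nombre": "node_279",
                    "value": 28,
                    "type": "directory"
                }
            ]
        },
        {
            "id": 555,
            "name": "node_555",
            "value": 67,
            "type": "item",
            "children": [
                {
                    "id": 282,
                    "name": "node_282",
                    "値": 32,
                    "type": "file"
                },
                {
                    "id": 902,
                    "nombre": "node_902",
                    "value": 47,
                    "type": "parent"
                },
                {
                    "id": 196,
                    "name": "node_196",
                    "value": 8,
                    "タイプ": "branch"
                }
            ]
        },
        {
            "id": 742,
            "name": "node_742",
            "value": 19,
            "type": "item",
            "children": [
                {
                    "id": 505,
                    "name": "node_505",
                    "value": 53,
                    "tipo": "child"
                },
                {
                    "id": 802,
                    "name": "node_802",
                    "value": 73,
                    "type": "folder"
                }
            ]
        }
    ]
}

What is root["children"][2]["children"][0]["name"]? "node_505"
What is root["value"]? 60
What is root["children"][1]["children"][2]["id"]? 196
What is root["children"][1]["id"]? 555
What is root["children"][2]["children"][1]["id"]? 802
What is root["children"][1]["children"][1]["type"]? "parent"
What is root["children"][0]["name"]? "node_753"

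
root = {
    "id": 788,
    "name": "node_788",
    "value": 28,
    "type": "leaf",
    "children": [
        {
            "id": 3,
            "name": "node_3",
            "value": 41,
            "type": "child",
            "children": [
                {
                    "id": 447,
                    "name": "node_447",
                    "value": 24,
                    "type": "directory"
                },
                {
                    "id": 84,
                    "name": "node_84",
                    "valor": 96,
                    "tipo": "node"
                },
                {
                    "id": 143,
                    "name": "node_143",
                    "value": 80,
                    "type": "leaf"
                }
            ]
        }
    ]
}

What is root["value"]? 28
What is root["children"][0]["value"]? 41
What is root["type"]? "leaf"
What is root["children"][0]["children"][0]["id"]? 447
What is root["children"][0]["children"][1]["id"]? 84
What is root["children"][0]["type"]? "child"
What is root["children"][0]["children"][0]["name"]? "node_447"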